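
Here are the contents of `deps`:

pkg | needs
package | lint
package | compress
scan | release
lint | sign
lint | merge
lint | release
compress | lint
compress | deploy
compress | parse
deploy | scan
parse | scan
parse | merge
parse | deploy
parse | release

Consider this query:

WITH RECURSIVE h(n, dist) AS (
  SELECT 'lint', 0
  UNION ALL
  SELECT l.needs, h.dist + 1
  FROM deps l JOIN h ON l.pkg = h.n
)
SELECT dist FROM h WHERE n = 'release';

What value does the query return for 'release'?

Base: (lint, dist=0).
Iteration 1: edges from {lint} -> (merge, dist=1), (release, dist=1), (sign, dist=1).
Iteration 2: no outgoing edges from {merge,release,sign}; recursion stops.

1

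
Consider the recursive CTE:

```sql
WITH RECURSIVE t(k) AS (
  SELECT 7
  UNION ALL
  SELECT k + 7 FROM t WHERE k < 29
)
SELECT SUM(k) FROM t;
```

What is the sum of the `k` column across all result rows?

Base: k=7.
Iteration 1: 7 < 29 holds -> k = 7 + 7 = 14.
Iteration 2: 14 < 29 holds -> k = 14 + 7 = 21.
Iteration 3: 21 < 29 holds -> k = 21 + 7 = 28.
Iteration 4: 28 < 29 holds -> k = 28 + 7 = 35.
Iteration 5: 35 < 29 fails; recursion stops.
SUM(k) = 7 + 14 + 21 + 28 + 35 = 105.

105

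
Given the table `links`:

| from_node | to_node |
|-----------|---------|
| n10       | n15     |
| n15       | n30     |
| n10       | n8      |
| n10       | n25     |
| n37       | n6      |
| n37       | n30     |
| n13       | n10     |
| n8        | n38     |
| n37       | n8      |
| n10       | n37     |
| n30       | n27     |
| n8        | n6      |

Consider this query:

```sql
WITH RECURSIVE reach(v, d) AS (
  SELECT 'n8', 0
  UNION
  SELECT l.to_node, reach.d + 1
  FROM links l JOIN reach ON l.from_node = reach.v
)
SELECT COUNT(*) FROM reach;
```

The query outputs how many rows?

3

Base: (n8, d=0).
Iteration 1: edges from {n8} -> (n38, d=1), (n6, d=1).
Iteration 2: no outgoing edges from {n38,n6}; recursion stops.
Total rows emitted: 3.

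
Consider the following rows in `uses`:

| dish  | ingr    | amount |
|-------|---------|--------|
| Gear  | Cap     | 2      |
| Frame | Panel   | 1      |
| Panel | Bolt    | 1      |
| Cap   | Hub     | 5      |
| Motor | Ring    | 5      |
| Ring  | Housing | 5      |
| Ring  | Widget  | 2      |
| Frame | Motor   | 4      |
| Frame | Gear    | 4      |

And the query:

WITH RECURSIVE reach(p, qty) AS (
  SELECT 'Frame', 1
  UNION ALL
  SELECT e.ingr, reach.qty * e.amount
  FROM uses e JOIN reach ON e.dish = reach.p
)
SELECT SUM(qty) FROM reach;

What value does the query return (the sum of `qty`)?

Base: (Frame, qty=1).
Iteration 1: components of {Frame} -> Gear = 1*4 = 4, Motor = 1*4 = 4, Panel = 1*1 = 1.
Iteration 2: components of {Gear,Motor,Panel} -> Bolt = 1*1 = 1, Cap = 4*2 = 8, Ring = 4*5 = 20.
Iteration 3: components of {Bolt,Cap,Ring} -> Housing = 20*5 = 100, Hub = 8*5 = 40, Widget = 20*2 = 40.
Iteration 4: no further components; recursion stops.
SUM(qty) = 1 + 1 + 4 + 4 + 1 + 20 + 8 + 100 + 40 + 40 = 219.

219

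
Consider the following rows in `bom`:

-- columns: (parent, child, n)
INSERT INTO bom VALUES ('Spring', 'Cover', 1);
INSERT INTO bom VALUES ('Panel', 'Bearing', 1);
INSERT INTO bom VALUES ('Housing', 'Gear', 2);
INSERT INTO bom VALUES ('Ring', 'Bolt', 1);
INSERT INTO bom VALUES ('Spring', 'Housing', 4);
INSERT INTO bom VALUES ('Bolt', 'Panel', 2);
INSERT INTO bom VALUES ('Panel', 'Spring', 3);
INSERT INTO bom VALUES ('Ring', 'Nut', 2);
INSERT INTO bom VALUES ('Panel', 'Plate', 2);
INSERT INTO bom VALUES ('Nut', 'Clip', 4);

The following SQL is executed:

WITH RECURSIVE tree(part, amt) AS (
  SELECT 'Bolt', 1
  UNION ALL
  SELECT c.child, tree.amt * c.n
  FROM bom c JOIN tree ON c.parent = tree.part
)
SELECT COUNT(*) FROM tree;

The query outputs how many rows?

Base: (Bolt, amt=1).
Iteration 1: components of {Bolt} -> Panel = 1*2 = 2.
Iteration 2: components of {Panel} -> Bearing = 2*1 = 2, Plate = 2*2 = 4, Spring = 2*3 = 6.
Iteration 3: components of {Bearing,Plate,Spring} -> Cover = 6*1 = 6, Housing = 6*4 = 24.
Iteration 4: components of {Cover,Housing} -> Gear = 24*2 = 48.
Iteration 5: no further components; recursion stops.
Total rows emitted: 8.

8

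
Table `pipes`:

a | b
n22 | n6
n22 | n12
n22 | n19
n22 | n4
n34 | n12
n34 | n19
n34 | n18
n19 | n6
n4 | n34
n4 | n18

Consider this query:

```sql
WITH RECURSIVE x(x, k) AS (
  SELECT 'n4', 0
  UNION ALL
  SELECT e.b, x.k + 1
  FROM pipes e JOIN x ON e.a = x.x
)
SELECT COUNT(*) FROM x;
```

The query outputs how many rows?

7

Base: (n4, k=0).
Iteration 1: edges from {n4} -> (n18, k=1), (n34, k=1).
Iteration 2: edges from {n18,n34} -> (n12, k=2), (n18, k=2), (n19, k=2).
Iteration 3: edges from {n12,n18,n19} -> (n6, k=3).
Iteration 4: no outgoing edges from {n6}; recursion stops.
Total rows emitted: 7.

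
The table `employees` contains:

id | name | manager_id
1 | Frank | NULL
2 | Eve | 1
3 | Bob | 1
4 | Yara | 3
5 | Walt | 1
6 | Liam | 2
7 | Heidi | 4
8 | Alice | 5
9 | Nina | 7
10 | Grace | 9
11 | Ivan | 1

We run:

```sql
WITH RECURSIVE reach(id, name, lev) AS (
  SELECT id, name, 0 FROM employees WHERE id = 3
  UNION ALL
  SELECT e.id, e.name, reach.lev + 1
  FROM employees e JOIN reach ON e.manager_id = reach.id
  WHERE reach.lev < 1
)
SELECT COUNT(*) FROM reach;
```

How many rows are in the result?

Base: id=3 (Bob) at lev 0.
Iteration 1: rows with manager_id in {3} -> Yara (id 4, lev 1).
Iteration 2: lev < 1 fails for all current rows; recursion stops.
Total rows emitted: 2.

2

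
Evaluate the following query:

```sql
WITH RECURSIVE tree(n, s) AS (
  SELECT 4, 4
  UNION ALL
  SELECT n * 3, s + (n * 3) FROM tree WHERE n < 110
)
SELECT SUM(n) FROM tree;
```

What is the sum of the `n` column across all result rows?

484

Base: n=4, s=4.
Iteration 1: 4 < 110 holds -> n = 4 * 3 = 12, s = 4 + 12 = 16.
Iteration 2: 12 < 110 holds -> n = 12 * 3 = 36, s = 16 + 36 = 52.
Iteration 3: 36 < 110 holds -> n = 36 * 3 = 108, s = 52 + 108 = 160.
Iteration 4: 108 < 110 holds -> n = 108 * 3 = 324, s = 160 + 324 = 484.
Iteration 5: 324 < 110 fails; recursion stops.
SUM(n) = 4 + 12 + 36 + 108 + 324 = 484.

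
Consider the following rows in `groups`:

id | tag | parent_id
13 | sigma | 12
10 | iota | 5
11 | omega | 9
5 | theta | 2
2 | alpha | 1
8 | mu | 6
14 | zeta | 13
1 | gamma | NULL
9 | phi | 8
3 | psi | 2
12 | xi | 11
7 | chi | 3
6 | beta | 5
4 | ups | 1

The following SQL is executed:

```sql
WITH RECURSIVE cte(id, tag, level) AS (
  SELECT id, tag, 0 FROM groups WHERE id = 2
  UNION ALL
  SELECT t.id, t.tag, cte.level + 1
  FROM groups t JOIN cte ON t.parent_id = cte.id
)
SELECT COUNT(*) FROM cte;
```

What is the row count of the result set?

12

Base: id=2 (alpha) at level 0.
Iteration 1: rows with parent_id in {2} -> psi (id 3, level 1), theta (id 5, level 1).
Iteration 2: rows with parent_id in {3,5} -> beta (id 6, level 2), chi (id 7, level 2), iota (id 10, level 2).
Iteration 3: rows with parent_id in {6,7,10} -> mu (id 8, level 3).
Iteration 4: rows with parent_id in {8} -> phi (id 9, level 4).
Iteration 5: rows with parent_id in {9} -> omega (id 11, level 5).
Iteration 6: rows with parent_id in {11} -> xi (id 12, level 6).
Iteration 7: rows with parent_id in {12} -> sigma (id 13, level 7).
Iteration 8: rows with parent_id in {13} -> zeta (id 14, level 8).
Iteration 9: no rows with parent_id in {14}; recursion stops.
Total rows emitted: 12.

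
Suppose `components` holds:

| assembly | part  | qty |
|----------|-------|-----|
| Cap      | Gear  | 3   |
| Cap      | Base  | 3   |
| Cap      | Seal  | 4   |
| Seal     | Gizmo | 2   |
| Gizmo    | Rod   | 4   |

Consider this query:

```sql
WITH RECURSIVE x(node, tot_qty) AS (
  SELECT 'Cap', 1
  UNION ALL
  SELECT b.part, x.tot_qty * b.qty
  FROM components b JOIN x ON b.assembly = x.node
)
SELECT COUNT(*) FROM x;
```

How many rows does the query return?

6

Base: (Cap, tot_qty=1).
Iteration 1: components of {Cap} -> Base = 1*3 = 3, Gear = 1*3 = 3, Seal = 1*4 = 4.
Iteration 2: components of {Base,Gear,Seal} -> Gizmo = 4*2 = 8.
Iteration 3: components of {Gizmo} -> Rod = 8*4 = 32.
Iteration 4: no further components; recursion stops.
Total rows emitted: 6.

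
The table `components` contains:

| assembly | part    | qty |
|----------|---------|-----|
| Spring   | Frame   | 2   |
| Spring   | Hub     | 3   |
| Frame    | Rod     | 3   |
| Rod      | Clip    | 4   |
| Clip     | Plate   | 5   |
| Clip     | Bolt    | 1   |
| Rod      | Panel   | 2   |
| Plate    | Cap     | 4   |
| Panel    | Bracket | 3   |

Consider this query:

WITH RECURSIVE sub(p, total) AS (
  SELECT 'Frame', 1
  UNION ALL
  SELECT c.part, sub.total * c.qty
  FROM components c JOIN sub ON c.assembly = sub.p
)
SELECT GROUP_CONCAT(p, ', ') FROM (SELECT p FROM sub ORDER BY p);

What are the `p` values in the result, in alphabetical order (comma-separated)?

Bolt, Bracket, Cap, Clip, Frame, Panel, Plate, Rod

Base: (Frame, total=1).
Iteration 1: components of {Frame} -> Rod = 1*3 = 3.
Iteration 2: components of {Rod} -> Clip = 3*4 = 12, Panel = 3*2 = 6.
Iteration 3: components of {Clip,Panel} -> Bolt = 12*1 = 12, Bracket = 6*3 = 18, Plate = 12*5 = 60.
Iteration 4: components of {Bolt,Bracket,Plate} -> Cap = 60*4 = 240.
Iteration 5: no further components; recursion stops.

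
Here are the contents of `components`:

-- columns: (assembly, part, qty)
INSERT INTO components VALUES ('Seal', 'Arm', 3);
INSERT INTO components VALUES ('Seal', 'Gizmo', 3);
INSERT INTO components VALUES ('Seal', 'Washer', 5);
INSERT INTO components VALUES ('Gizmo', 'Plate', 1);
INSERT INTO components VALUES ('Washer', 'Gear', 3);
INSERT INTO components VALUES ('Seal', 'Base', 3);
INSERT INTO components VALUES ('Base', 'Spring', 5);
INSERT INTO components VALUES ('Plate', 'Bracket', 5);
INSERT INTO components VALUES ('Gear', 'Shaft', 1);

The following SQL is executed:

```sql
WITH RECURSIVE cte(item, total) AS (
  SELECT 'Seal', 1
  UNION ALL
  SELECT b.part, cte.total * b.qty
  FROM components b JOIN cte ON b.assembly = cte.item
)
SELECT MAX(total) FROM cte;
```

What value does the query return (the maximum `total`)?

Base: (Seal, total=1).
Iteration 1: components of {Seal} -> Arm = 1*3 = 3, Base = 1*3 = 3, Gizmo = 1*3 = 3, Washer = 1*5 = 5.
Iteration 2: components of {Arm,Base,Gizmo,Washer} -> Gear = 5*3 = 15, Plate = 3*1 = 3, Spring = 3*5 = 15.
Iteration 3: components of {Gear,Plate,Spring} -> Bracket = 3*5 = 15, Shaft = 15*1 = 15.
Iteration 4: no further components; recursion stops.
total values: 1, 3, 3, 5, 3, 3, 15, 15, 15, 15; the maximum is 15.

15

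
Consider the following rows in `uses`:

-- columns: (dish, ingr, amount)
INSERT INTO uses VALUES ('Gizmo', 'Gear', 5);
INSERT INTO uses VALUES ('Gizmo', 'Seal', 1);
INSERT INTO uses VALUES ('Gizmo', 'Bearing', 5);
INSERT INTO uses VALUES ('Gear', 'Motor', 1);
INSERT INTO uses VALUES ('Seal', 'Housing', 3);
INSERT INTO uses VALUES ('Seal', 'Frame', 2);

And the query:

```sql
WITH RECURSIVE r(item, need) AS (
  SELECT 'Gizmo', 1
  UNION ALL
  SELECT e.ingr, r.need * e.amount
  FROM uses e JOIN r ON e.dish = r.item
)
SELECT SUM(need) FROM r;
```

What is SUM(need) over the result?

22

Base: (Gizmo, need=1).
Iteration 1: components of {Gizmo} -> Bearing = 1*5 = 5, Gear = 1*5 = 5, Seal = 1*1 = 1.
Iteration 2: components of {Bearing,Gear,Seal} -> Frame = 1*2 = 2, Housing = 1*3 = 3, Motor = 5*1 = 5.
Iteration 3: no further components; recursion stops.
SUM(need) = 1 + 1 + 5 + 5 + 2 + 3 + 5 = 22.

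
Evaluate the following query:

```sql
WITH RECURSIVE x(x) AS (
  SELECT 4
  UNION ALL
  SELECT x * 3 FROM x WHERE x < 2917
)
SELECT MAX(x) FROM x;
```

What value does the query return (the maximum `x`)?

Base: x=4.
Iteration 1: 4 < 2917 holds -> x = 4 * 3 = 12.
Iteration 2: 12 < 2917 holds -> x = 12 * 3 = 36.
Iteration 3: 36 < 2917 holds -> x = 36 * 3 = 108.
Iteration 4: 108 < 2917 holds -> x = 108 * 3 = 324.
Iteration 5: 324 < 2917 holds -> x = 324 * 3 = 972.
Iteration 6: 972 < 2917 holds -> x = 972 * 3 = 2916.
Iteration 7: 2916 < 2917 holds -> x = 2916 * 3 = 8748.
Iteration 8: 8748 < 2917 fails; recursion stops.
x values: 4, 12, 36, 108, 324, 972, 2916, 8748; the maximum is 8748.

8748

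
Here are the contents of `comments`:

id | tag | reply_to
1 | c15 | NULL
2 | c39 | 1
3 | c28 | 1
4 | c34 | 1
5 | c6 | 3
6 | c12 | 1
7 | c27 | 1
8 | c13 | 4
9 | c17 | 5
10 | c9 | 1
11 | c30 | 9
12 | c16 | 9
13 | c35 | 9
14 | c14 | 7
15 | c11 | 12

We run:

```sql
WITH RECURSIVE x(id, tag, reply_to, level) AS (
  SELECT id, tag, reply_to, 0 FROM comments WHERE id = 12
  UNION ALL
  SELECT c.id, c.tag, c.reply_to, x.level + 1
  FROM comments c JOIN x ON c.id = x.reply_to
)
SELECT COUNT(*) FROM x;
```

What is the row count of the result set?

5

Base: id=12 (c16), reply_to=9, level 0.
Iteration 1: join on id=9 -> c17 (id 9, reply_to=5, level 1).
Iteration 2: join on id=5 -> c6 (id 5, reply_to=3, level 2).
Iteration 3: join on id=3 -> c28 (id 3, reply_to=1, level 3).
Iteration 4: join on id=1 -> c15 (id 1, reply_to=NULL, level 4).
Iteration 5: reply_to is NULL; no match; recursion stops.
Total rows emitted: 5.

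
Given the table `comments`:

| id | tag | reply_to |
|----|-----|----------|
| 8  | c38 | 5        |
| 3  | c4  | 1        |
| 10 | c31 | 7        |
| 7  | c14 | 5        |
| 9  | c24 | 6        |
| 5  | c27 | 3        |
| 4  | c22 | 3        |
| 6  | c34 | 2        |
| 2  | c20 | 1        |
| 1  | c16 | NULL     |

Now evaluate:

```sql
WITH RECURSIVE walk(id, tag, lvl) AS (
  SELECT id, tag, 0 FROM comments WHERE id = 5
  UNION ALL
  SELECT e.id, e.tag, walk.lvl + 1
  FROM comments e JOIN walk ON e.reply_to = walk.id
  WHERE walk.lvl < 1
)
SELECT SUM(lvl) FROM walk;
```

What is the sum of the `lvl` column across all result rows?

2

Base: id=5 (c27) at lvl 0.
Iteration 1: rows with reply_to in {5} -> c14 (id 7, lvl 1), c38 (id 8, lvl 1).
Iteration 2: lvl < 1 fails for all current rows; recursion stops.
SUM(lvl) = 0 + 1 + 1 = 2.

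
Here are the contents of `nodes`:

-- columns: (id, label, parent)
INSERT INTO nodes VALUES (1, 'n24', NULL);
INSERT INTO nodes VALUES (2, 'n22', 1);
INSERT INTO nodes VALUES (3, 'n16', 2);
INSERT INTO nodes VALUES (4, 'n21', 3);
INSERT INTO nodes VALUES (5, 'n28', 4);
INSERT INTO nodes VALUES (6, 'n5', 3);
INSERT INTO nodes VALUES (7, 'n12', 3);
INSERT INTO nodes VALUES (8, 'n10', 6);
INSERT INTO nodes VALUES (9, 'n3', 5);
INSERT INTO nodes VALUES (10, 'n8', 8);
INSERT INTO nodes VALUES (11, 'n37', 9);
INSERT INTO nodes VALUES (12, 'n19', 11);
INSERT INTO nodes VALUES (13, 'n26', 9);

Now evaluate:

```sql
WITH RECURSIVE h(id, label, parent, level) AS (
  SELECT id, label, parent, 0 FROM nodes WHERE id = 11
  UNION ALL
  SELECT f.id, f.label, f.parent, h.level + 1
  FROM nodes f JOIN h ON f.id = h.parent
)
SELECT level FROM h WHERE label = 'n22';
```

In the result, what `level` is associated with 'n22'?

Base: id=11 (n37), parent=9, level 0.
Iteration 1: join on id=9 -> n3 (id 9, parent=5, level 1).
Iteration 2: join on id=5 -> n28 (id 5, parent=4, level 2).
Iteration 3: join on id=4 -> n21 (id 4, parent=3, level 3).
Iteration 4: join on id=3 -> n16 (id 3, parent=2, level 4).
Iteration 5: join on id=2 -> n22 (id 2, parent=1, level 5).
Iteration 6: join on id=1 -> n24 (id 1, parent=NULL, level 6).
Iteration 7: parent is NULL; no match; recursion stops.

5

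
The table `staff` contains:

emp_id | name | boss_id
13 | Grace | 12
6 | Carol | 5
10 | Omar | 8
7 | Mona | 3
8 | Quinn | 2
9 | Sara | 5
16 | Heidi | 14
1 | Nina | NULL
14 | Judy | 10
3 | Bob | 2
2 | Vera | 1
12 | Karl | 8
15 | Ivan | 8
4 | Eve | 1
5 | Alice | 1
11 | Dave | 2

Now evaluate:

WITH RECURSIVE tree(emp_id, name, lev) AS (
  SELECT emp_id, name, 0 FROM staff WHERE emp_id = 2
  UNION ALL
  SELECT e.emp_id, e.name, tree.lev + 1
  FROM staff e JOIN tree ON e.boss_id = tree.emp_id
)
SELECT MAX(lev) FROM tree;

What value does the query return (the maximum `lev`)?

4

Base: emp_id=2 (Vera) at lev 0.
Iteration 1: rows with boss_id in {2} -> Bob (id 3, lev 1), Quinn (id 8, lev 1), Dave (id 11, lev 1).
Iteration 2: rows with boss_id in {3,8,11} -> Mona (id 7, lev 2), Omar (id 10, lev 2), Karl (id 12, lev 2), Ivan (id 15, lev 2).
Iteration 3: rows with boss_id in {7,10,12,15} -> Grace (id 13, lev 3), Judy (id 14, lev 3).
Iteration 4: rows with boss_id in {13,14} -> Heidi (id 16, lev 4).
Iteration 5: no rows with boss_id in {16}; recursion stops.
lev values: 0, 1, 1, 1, 2, 2, 2, 2, 3, 3, 4; the maximum is 4.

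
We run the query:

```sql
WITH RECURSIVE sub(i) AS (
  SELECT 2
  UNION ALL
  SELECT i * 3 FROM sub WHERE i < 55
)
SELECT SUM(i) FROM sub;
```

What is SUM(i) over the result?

Base: i=2.
Iteration 1: 2 < 55 holds -> i = 2 * 3 = 6.
Iteration 2: 6 < 55 holds -> i = 6 * 3 = 18.
Iteration 3: 18 < 55 holds -> i = 18 * 3 = 54.
Iteration 4: 54 < 55 holds -> i = 54 * 3 = 162.
Iteration 5: 162 < 55 fails; recursion stops.
SUM(i) = 2 + 6 + 18 + 54 + 162 = 242.

242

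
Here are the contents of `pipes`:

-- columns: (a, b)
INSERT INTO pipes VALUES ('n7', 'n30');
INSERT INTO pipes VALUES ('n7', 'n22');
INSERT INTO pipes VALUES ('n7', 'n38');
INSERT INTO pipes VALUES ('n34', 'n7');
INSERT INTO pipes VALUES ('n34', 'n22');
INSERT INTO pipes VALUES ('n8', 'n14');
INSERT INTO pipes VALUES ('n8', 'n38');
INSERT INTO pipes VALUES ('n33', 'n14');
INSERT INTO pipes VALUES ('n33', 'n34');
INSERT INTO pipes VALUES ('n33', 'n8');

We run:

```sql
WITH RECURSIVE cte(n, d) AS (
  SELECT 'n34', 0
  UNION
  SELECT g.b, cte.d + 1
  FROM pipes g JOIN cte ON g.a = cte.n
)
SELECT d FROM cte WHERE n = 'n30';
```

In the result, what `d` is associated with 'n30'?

2

Base: (n34, d=0).
Iteration 1: edges from {n34} -> (n22, d=1), (n7, d=1).
Iteration 2: edges from {n22,n7} -> (n22, d=2), (n30, d=2), (n38, d=2).
Iteration 3: no outgoing edges from {n22,n30,n38}; recursion stops.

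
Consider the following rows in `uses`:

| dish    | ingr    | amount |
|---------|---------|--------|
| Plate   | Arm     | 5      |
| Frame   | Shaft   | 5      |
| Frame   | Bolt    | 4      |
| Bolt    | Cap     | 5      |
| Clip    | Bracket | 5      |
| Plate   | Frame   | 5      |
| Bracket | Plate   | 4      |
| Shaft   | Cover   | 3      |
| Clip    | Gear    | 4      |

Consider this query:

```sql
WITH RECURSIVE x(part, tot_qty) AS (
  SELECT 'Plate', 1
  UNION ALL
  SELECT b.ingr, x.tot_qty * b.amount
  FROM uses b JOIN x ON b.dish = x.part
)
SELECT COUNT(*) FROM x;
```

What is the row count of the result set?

Base: (Plate, tot_qty=1).
Iteration 1: components of {Plate} -> Arm = 1*5 = 5, Frame = 1*5 = 5.
Iteration 2: components of {Arm,Frame} -> Bolt = 5*4 = 20, Shaft = 5*5 = 25.
Iteration 3: components of {Bolt,Shaft} -> Cap = 20*5 = 100, Cover = 25*3 = 75.
Iteration 4: no further components; recursion stops.
Total rows emitted: 7.

7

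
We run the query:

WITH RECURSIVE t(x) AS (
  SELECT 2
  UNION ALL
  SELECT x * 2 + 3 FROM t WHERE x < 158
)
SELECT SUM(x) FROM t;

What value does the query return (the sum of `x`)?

614

Base: x=2.
Iteration 1: 2 < 158 holds -> x = 2 * 2 + 3 = 7.
Iteration 2: 7 < 158 holds -> x = 7 * 2 + 3 = 17.
Iteration 3: 17 < 158 holds -> x = 17 * 2 + 3 = 37.
Iteration 4: 37 < 158 holds -> x = 37 * 2 + 3 = 77.
Iteration 5: 77 < 158 holds -> x = 77 * 2 + 3 = 157.
Iteration 6: 157 < 158 holds -> x = 157 * 2 + 3 = 317.
Iteration 7: 317 < 158 fails; recursion stops.
SUM(x) = 2 + 7 + 17 + 37 + 77 + 157 + 317 = 614.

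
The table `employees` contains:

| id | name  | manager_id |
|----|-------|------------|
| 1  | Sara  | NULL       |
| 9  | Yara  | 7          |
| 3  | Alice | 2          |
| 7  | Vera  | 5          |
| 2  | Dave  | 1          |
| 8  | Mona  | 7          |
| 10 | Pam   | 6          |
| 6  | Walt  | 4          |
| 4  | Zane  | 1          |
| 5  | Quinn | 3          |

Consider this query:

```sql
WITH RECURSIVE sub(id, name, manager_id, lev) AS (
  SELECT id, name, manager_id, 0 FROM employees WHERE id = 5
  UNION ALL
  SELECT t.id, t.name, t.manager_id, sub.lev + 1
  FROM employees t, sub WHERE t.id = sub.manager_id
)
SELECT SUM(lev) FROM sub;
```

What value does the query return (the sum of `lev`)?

Base: id=5 (Quinn), manager_id=3, lev 0.
Iteration 1: join on id=3 -> Alice (id 3, manager_id=2, lev 1).
Iteration 2: join on id=2 -> Dave (id 2, manager_id=1, lev 2).
Iteration 3: join on id=1 -> Sara (id 1, manager_id=NULL, lev 3).
Iteration 4: manager_id is NULL; no match; recursion stops.
SUM(lev) = 0 + 1 + 2 + 3 = 6.

6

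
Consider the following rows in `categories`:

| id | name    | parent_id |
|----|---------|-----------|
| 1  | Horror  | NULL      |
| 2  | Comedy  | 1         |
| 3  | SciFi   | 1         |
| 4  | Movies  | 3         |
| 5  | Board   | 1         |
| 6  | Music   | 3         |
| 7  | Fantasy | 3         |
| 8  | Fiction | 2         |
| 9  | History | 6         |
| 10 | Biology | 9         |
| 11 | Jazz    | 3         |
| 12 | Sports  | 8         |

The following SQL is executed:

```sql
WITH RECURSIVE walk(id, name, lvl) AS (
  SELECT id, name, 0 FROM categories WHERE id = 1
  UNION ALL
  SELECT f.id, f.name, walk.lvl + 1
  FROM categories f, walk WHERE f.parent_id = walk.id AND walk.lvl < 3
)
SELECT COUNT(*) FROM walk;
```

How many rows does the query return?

11

Base: id=1 (Horror) at lvl 0.
Iteration 1: rows with parent_id in {1} -> Comedy (id 2, lvl 1), SciFi (id 3, lvl 1), Board (id 5, lvl 1).
Iteration 2: rows with parent_id in {2,3,5} -> Movies (id 4, lvl 2), Music (id 6, lvl 2), Fantasy (id 7, lvl 2), Fiction (id 8, lvl 2), Jazz (id 11, lvl 2).
Iteration 3: rows with parent_id in {4,6,7,8,11} -> History (id 9, lvl 3), Sports (id 12, lvl 3).
Iteration 4: lvl < 3 fails for all current rows; recursion stops.
Total rows emitted: 11.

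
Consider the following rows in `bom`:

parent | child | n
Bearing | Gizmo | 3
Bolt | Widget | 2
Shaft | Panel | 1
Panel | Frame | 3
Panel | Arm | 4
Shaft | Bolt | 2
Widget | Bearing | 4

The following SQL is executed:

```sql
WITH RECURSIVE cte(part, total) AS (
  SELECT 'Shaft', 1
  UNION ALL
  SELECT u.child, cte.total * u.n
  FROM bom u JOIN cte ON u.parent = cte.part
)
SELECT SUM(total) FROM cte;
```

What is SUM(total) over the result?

79

Base: (Shaft, total=1).
Iteration 1: components of {Shaft} -> Bolt = 1*2 = 2, Panel = 1*1 = 1.
Iteration 2: components of {Bolt,Panel} -> Arm = 1*4 = 4, Frame = 1*3 = 3, Widget = 2*2 = 4.
Iteration 3: components of {Arm,Frame,Widget} -> Bearing = 4*4 = 16.
Iteration 4: components of {Bearing} -> Gizmo = 16*3 = 48.
Iteration 5: no further components; recursion stops.
SUM(total) = 1 + 2 + 1 + 4 + 3 + 4 + 16 + 48 = 79.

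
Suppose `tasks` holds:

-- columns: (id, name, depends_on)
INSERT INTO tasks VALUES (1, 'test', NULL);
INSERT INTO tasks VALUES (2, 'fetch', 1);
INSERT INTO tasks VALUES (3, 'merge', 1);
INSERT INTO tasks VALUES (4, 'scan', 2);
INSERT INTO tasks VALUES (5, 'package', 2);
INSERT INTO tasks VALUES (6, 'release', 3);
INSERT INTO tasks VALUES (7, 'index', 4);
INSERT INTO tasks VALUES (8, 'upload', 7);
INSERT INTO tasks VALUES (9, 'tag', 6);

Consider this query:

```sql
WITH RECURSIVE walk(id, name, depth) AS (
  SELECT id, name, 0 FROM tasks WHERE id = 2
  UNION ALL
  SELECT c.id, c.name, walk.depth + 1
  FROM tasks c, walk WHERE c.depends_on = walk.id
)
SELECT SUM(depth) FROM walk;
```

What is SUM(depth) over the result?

Base: id=2 (fetch) at depth 0.
Iteration 1: rows with depends_on in {2} -> scan (id 4, depth 1), package (id 5, depth 1).
Iteration 2: rows with depends_on in {4,5} -> index (id 7, depth 2).
Iteration 3: rows with depends_on in {7} -> upload (id 8, depth 3).
Iteration 4: no rows with depends_on in {8}; recursion stops.
SUM(depth) = 0 + 1 + 1 + 2 + 3 = 7.

7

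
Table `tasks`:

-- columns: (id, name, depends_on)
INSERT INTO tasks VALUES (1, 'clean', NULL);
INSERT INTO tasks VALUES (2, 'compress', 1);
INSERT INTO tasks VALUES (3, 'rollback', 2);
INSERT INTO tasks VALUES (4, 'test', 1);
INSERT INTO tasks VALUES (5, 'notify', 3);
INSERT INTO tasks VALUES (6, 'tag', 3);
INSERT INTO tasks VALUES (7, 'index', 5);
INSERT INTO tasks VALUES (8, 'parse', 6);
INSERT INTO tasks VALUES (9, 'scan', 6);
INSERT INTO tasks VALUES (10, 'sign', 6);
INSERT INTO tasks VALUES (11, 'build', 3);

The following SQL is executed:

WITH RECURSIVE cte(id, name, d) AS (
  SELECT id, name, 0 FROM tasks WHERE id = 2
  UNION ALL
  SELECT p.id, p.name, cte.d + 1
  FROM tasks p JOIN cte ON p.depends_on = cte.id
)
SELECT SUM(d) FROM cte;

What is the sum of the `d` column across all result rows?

19

Base: id=2 (compress) at d 0.
Iteration 1: rows with depends_on in {2} -> rollback (id 3, d 1).
Iteration 2: rows with depends_on in {3} -> notify (id 5, d 2), tag (id 6, d 2), build (id 11, d 2).
Iteration 3: rows with depends_on in {5,6,11} -> index (id 7, d 3), parse (id 8, d 3), scan (id 9, d 3), sign (id 10, d 3).
Iteration 4: no rows with depends_on in {7,8,9,10}; recursion stops.
SUM(d) = 0 + 1 + 2 + 2 + 2 + 3 + 3 + 3 + 3 = 19.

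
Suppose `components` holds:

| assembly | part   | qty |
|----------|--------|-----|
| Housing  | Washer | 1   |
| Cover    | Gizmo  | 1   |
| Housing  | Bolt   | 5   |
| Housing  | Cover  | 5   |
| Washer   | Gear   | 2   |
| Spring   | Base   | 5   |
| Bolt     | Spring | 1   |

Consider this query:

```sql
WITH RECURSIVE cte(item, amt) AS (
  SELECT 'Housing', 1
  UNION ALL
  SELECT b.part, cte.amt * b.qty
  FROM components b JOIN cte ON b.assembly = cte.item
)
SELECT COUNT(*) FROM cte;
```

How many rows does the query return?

8

Base: (Housing, amt=1).
Iteration 1: components of {Housing} -> Bolt = 1*5 = 5, Cover = 1*5 = 5, Washer = 1*1 = 1.
Iteration 2: components of {Bolt,Cover,Washer} -> Gear = 1*2 = 2, Gizmo = 5*1 = 5, Spring = 5*1 = 5.
Iteration 3: components of {Gear,Gizmo,Spring} -> Base = 5*5 = 25.
Iteration 4: no further components; recursion stops.
Total rows emitted: 8.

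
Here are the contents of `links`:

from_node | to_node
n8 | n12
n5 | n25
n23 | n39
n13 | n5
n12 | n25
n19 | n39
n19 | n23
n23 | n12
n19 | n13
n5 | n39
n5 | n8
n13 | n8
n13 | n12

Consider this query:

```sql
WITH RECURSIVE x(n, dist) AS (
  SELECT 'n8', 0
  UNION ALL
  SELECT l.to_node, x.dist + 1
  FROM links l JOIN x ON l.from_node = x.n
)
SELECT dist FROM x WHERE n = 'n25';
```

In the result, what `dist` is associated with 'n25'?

Base: (n8, dist=0).
Iteration 1: edges from {n8} -> (n12, dist=1).
Iteration 2: edges from {n12} -> (n25, dist=2).
Iteration 3: no outgoing edges from {n25}; recursion stops.

2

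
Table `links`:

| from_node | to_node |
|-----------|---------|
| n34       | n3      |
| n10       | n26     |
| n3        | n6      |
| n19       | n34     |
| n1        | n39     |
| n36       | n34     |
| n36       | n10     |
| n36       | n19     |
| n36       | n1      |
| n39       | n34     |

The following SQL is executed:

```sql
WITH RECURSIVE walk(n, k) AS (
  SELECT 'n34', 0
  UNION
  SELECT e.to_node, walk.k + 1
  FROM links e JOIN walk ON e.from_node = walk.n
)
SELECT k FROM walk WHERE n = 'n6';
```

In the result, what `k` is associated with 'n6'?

Base: (n34, k=0).
Iteration 1: edges from {n34} -> (n3, k=1).
Iteration 2: edges from {n3} -> (n6, k=2).
Iteration 3: no outgoing edges from {n6}; recursion stops.

2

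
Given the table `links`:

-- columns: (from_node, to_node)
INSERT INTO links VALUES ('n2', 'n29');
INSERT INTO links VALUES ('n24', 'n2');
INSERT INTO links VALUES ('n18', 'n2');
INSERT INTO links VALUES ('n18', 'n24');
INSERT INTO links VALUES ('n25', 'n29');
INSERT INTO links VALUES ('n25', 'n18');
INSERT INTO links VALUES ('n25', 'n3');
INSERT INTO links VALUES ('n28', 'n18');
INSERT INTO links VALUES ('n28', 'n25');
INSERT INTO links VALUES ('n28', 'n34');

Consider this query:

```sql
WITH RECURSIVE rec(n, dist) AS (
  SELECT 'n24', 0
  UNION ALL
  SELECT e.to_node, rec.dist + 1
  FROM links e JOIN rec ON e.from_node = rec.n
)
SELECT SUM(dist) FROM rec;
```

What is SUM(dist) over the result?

Base: (n24, dist=0).
Iteration 1: edges from {n24} -> (n2, dist=1).
Iteration 2: edges from {n2} -> (n29, dist=2).
Iteration 3: no outgoing edges from {n29}; recursion stops.
SUM(dist) = 0 + 1 + 2 = 3.

3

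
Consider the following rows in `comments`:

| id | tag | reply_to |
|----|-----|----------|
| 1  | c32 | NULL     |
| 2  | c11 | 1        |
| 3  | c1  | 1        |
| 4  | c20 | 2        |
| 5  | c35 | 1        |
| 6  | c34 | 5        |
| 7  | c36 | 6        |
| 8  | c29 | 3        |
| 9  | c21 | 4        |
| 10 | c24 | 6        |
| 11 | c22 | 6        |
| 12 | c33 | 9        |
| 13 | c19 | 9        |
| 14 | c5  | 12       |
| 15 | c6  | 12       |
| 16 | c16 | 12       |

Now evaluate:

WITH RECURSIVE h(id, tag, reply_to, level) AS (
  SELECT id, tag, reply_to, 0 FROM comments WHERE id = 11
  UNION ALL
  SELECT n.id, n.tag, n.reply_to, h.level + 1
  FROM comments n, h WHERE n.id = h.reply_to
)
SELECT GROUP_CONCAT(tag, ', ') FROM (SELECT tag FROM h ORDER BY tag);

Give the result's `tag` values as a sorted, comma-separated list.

c22, c32, c34, c35

Base: id=11 (c22), reply_to=6, level 0.
Iteration 1: join on id=6 -> c34 (id 6, reply_to=5, level 1).
Iteration 2: join on id=5 -> c35 (id 5, reply_to=1, level 2).
Iteration 3: join on id=1 -> c32 (id 1, reply_to=NULL, level 3).
Iteration 4: reply_to is NULL; no match; recursion stops.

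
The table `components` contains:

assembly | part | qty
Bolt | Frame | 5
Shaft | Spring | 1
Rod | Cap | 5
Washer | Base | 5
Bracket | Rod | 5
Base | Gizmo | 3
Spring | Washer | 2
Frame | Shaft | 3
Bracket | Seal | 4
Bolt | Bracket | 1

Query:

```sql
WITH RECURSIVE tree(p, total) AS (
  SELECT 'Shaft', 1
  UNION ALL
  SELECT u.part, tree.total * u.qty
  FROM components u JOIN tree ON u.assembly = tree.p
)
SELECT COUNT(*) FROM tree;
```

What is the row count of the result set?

Base: (Shaft, total=1).
Iteration 1: components of {Shaft} -> Spring = 1*1 = 1.
Iteration 2: components of {Spring} -> Washer = 1*2 = 2.
Iteration 3: components of {Washer} -> Base = 2*5 = 10.
Iteration 4: components of {Base} -> Gizmo = 10*3 = 30.
Iteration 5: no further components; recursion stops.
Total rows emitted: 5.

5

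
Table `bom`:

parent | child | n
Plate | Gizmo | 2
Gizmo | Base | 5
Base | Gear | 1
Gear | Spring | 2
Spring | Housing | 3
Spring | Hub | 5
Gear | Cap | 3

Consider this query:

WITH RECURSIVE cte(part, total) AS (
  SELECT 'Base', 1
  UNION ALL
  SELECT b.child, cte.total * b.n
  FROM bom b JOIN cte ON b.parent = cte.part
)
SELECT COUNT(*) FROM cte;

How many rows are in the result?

Base: (Base, total=1).
Iteration 1: components of {Base} -> Gear = 1*1 = 1.
Iteration 2: components of {Gear} -> Cap = 1*3 = 3, Spring = 1*2 = 2.
Iteration 3: components of {Cap,Spring} -> Housing = 2*3 = 6, Hub = 2*5 = 10.
Iteration 4: no further components; recursion stops.
Total rows emitted: 6.

6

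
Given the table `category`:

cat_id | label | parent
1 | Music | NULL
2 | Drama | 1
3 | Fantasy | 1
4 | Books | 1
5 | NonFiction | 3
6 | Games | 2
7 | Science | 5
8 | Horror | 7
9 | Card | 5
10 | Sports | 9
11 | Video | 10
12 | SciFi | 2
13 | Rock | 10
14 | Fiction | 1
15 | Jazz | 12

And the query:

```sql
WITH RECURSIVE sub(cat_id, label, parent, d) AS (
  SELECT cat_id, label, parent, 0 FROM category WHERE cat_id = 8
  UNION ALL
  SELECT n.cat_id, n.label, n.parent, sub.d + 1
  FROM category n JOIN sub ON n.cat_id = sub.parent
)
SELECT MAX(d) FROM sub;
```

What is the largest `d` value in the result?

4

Base: cat_id=8 (Horror), parent=7, d 0.
Iteration 1: join on cat_id=7 -> Science (id 7, parent=5, d 1).
Iteration 2: join on cat_id=5 -> NonFiction (id 5, parent=3, d 2).
Iteration 3: join on cat_id=3 -> Fantasy (id 3, parent=1, d 3).
Iteration 4: join on cat_id=1 -> Music (id 1, parent=NULL, d 4).
Iteration 5: parent is NULL; no match; recursion stops.
d values: 0, 1, 2, 3, 4; the maximum is 4.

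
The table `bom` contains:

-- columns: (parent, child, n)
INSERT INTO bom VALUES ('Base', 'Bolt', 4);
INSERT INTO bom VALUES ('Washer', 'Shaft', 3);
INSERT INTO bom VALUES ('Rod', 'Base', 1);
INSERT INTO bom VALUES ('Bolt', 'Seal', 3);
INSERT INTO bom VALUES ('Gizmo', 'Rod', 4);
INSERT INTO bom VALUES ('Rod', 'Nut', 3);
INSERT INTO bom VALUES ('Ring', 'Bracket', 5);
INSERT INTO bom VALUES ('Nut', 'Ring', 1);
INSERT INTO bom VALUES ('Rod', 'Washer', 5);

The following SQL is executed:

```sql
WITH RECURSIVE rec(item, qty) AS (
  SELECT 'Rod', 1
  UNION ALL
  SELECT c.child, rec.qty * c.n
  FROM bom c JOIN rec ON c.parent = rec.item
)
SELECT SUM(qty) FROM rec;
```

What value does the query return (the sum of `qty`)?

59

Base: (Rod, qty=1).
Iteration 1: components of {Rod} -> Base = 1*1 = 1, Nut = 1*3 = 3, Washer = 1*5 = 5.
Iteration 2: components of {Base,Nut,Washer} -> Bolt = 1*4 = 4, Ring = 3*1 = 3, Shaft = 5*3 = 15.
Iteration 3: components of {Bolt,Ring,Shaft} -> Bracket = 3*5 = 15, Seal = 4*3 = 12.
Iteration 4: no further components; recursion stops.
SUM(qty) = 1 + 5 + 3 + 1 + 15 + 3 + 4 + 15 + 12 = 59.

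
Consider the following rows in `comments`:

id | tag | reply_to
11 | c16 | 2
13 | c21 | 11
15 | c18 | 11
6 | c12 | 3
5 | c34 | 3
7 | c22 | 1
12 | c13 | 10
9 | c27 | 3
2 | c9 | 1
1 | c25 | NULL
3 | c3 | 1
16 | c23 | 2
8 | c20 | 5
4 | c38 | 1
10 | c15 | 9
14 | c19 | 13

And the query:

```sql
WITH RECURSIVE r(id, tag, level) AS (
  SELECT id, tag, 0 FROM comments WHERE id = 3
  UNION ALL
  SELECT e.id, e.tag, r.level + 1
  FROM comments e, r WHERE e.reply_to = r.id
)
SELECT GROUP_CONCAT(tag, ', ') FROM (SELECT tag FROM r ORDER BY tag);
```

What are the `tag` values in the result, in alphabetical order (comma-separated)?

c12, c13, c15, c20, c27, c3, c34

Base: id=3 (c3) at level 0.
Iteration 1: rows with reply_to in {3} -> c34 (id 5, level 1), c12 (id 6, level 1), c27 (id 9, level 1).
Iteration 2: rows with reply_to in {5,6,9} -> c20 (id 8, level 2), c15 (id 10, level 2).
Iteration 3: rows with reply_to in {8,10} -> c13 (id 12, level 3).
Iteration 4: no rows with reply_to in {12}; recursion stops.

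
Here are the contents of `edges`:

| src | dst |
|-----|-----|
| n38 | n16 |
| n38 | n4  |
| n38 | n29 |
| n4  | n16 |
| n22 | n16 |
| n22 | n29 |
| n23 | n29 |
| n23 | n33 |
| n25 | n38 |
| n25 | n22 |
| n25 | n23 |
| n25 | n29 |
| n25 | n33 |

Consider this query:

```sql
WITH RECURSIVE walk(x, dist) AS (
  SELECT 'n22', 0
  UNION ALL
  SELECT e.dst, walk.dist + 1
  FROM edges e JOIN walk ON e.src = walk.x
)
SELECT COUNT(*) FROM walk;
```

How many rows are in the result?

3

Base: (n22, dist=0).
Iteration 1: edges from {n22} -> (n16, dist=1), (n29, dist=1).
Iteration 2: no outgoing edges from {n16,n29}; recursion stops.
Total rows emitted: 3.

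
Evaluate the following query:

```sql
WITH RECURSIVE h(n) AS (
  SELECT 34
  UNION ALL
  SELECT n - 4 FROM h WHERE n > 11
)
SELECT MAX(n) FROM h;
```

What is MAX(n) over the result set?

34

Base: n=34.
Iteration 1: 34 > 11 holds -> n = 34 - 4 = 30.
Iteration 2: 30 > 11 holds -> n = 30 - 4 = 26.
Iteration 3: 26 > 11 holds -> n = 26 - 4 = 22.
Iteration 4: 22 > 11 holds -> n = 22 - 4 = 18.
Iteration 5: 18 > 11 holds -> n = 18 - 4 = 14.
Iteration 6: 14 > 11 holds -> n = 14 - 4 = 10.
Iteration 7: 10 > 11 fails; recursion stops.
n values: 34, 30, 26, 22, 18, 14, 10; the maximum is 34.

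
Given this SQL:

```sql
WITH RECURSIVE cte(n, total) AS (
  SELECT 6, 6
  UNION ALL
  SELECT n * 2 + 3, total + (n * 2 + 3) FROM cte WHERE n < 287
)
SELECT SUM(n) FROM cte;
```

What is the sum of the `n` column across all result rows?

1122

Base: n=6, total=6.
Iteration 1: 6 < 287 holds -> n = 6 * 2 + 3 = 15, total = 6 + 15 = 21.
Iteration 2: 15 < 287 holds -> n = 15 * 2 + 3 = 33, total = 21 + 33 = 54.
Iteration 3: 33 < 287 holds -> n = 33 * 2 + 3 = 69, total = 54 + 69 = 123.
Iteration 4: 69 < 287 holds -> n = 69 * 2 + 3 = 141, total = 123 + 141 = 264.
Iteration 5: 141 < 287 holds -> n = 141 * 2 + 3 = 285, total = 264 + 285 = 549.
Iteration 6: 285 < 287 holds -> n = 285 * 2 + 3 = 573, total = 549 + 573 = 1122.
Iteration 7: 573 < 287 fails; recursion stops.
SUM(n) = 6 + 15 + 33 + 69 + 141 + 285 + 573 = 1122.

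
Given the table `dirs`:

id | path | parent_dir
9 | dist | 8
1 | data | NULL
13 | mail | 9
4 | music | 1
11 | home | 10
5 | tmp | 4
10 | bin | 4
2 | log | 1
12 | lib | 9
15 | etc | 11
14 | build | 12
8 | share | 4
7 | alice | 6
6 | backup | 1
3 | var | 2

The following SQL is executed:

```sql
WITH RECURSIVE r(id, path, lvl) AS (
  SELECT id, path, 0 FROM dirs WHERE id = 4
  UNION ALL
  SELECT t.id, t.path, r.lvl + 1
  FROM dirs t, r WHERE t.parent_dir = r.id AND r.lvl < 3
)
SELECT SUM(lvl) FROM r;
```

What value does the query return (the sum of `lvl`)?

Base: id=4 (music) at lvl 0.
Iteration 1: rows with parent_dir in {4} -> tmp (id 5, lvl 1), share (id 8, lvl 1), bin (id 10, lvl 1).
Iteration 2: rows with parent_dir in {5,8,10} -> dist (id 9, lvl 2), home (id 11, lvl 2).
Iteration 3: rows with parent_dir in {9,11} -> lib (id 12, lvl 3), mail (id 13, lvl 3), etc (id 15, lvl 3).
Iteration 4: lvl < 3 fails for all current rows; recursion stops.
SUM(lvl) = 0 + 1 + 1 + 1 + 2 + 2 + 3 + 3 + 3 = 16.

16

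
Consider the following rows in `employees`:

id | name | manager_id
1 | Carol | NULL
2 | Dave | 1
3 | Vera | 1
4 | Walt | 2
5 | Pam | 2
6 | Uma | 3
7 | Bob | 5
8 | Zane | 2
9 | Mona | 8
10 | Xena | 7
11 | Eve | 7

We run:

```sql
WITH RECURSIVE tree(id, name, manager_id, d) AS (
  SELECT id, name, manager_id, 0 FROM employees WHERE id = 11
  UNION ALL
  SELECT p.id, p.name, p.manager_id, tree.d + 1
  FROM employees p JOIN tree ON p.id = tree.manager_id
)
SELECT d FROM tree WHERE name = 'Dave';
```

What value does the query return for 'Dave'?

Base: id=11 (Eve), manager_id=7, d 0.
Iteration 1: join on id=7 -> Bob (id 7, manager_id=5, d 1).
Iteration 2: join on id=5 -> Pam (id 5, manager_id=2, d 2).
Iteration 3: join on id=2 -> Dave (id 2, manager_id=1, d 3).
Iteration 4: join on id=1 -> Carol (id 1, manager_id=NULL, d 4).
Iteration 5: manager_id is NULL; no match; recursion stops.

3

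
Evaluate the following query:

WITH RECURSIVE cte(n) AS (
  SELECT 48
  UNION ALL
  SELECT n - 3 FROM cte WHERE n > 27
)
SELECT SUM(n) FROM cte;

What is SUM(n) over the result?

300

Base: n=48.
Iteration 1: 48 > 27 holds -> n = 48 - 3 = 45.
Iteration 2: 45 > 27 holds -> n = 45 - 3 = 42.
Iteration 3: 42 > 27 holds -> n = 42 - 3 = 39.
Iteration 4: 39 > 27 holds -> n = 39 - 3 = 36.
Iteration 5: 36 > 27 holds -> n = 36 - 3 = 33.
Iteration 6: 33 > 27 holds -> n = 33 - 3 = 30.
Iteration 7: 30 > 27 holds -> n = 30 - 3 = 27.
Iteration 8: 27 > 27 fails; recursion stops.
SUM(n) = 48 + 45 + 42 + 39 + 36 + 33 + 30 + 27 = 300.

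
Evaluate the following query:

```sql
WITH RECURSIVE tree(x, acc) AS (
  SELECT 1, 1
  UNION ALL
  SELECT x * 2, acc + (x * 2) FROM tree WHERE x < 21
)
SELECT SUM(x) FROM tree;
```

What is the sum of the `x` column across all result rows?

63

Base: x=1, acc=1.
Iteration 1: 1 < 21 holds -> x = 1 * 2 = 2, acc = 1 + 2 = 3.
Iteration 2: 2 < 21 holds -> x = 2 * 2 = 4, acc = 3 + 4 = 7.
Iteration 3: 4 < 21 holds -> x = 4 * 2 = 8, acc = 7 + 8 = 15.
Iteration 4: 8 < 21 holds -> x = 8 * 2 = 16, acc = 15 + 16 = 31.
Iteration 5: 16 < 21 holds -> x = 16 * 2 = 32, acc = 31 + 32 = 63.
Iteration 6: 32 < 21 fails; recursion stops.
SUM(x) = 1 + 2 + 4 + 8 + 16 + 32 = 63.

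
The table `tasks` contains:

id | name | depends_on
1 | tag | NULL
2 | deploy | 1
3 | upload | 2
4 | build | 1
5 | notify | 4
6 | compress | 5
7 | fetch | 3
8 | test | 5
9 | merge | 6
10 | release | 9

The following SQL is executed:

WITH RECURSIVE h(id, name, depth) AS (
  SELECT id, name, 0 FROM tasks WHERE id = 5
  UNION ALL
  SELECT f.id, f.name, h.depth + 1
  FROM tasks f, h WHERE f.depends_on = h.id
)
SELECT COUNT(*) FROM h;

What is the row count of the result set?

5

Base: id=5 (notify) at depth 0.
Iteration 1: rows with depends_on in {5} -> compress (id 6, depth 1), test (id 8, depth 1).
Iteration 2: rows with depends_on in {6,8} -> merge (id 9, depth 2).
Iteration 3: rows with depends_on in {9} -> release (id 10, depth 3).
Iteration 4: no rows with depends_on in {10}; recursion stops.
Total rows emitted: 5.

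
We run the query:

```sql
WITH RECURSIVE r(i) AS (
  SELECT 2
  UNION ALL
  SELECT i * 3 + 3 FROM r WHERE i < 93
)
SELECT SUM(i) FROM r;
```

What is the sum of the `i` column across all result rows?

134

Base: i=2.
Iteration 1: 2 < 93 holds -> i = 2 * 3 + 3 = 9.
Iteration 2: 9 < 93 holds -> i = 9 * 3 + 3 = 30.
Iteration 3: 30 < 93 holds -> i = 30 * 3 + 3 = 93.
Iteration 4: 93 < 93 fails; recursion stops.
SUM(i) = 2 + 9 + 30 + 93 = 134.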